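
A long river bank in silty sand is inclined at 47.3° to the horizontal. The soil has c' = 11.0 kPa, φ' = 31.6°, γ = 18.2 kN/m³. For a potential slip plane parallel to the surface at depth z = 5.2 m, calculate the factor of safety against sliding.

For an infinite slope with a slip plane parallel to the surface (no pore pressure): FS = [c' + γz cos²β tanφ'] / [γz sinβ cosβ].
γz = 18.2·5.2 = 94.64 kN/m²
Numerator = 11.0 + 94.64·cos²47.3°·tan31.6° = 11.0 + 94.64·0.4599·0.6152 = 37.777 kPa
Denominator = 94.64·sin47.3°·cos47.3° = 94.64·0.7349·0.6782 = 47.168 kPa
FS = 37.777 / 47.168 = 0.801

FS = 0.80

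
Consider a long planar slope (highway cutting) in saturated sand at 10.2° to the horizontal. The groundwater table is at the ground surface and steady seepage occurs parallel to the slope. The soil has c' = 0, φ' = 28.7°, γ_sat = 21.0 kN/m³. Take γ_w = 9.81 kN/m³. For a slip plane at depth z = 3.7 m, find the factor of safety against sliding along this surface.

FS = 1.62

With seepage parallel to the slope and the water table at the surface, the effective normal stress on the slip plane uses the buoyant unit weight γ' = γ_sat − γ_w while the driving shear stress uses γ_sat:
FS = [c' + γ' z cos²β tanφ'] / [γ_sat z sinβ cosβ]
(For c' = 0 this reduces to FS = (γ'/γ_sat)·tanφ'/tanβ.)
γ' = 21.0 − 9.81 = 11.19 kN/m³
Numerator = 0.0 + 11.19·3.7·cos²10.2°·tan28.7° = 0.0 + 11.19·3.7·0.9686·0.5475 = 21.957 kPa
Denominator = 21.0·3.7·sin10.2°·cos10.2° = 21.0·3.7·0.1771·0.9842 = 13.542 kPa
FS = 21.957 / 13.542 = 1.621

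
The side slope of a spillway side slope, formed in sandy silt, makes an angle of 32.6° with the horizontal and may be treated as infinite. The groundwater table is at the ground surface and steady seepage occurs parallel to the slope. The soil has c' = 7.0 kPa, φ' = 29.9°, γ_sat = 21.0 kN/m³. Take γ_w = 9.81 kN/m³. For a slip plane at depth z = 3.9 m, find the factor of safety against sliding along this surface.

With seepage parallel to the slope and the water table at the surface, the effective normal stress on the slip plane uses the buoyant unit weight γ' = γ_sat − γ_w while the driving shear stress uses γ_sat:
FS = [c' + γ' z cos²β tanφ'] / [γ_sat z sinβ cosβ]
γ' = 21.0 − 9.81 = 11.19 kN/m³
Numerator = 7.0 + 11.19·3.9·cos²32.6°·tan29.9° = 7.0 + 11.19·3.9·0.7097·0.5750 = 24.810 kPa
Denominator = 21.0·3.9·sin32.6°·cos32.6° = 21.0·3.9·0.5388·0.8425 = 37.173 kPa
FS = 24.810 / 37.173 = 0.667

FS = 0.67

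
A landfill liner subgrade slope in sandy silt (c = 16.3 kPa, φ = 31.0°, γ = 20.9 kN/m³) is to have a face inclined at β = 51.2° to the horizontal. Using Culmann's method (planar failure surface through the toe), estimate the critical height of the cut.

Culmann's analysis gives the critical failure plane at α_cr = (β + φ)/2 = (51.2 + 31.0)/2 = 41.1°, and the critical height
H_c = (4c/γ) · sinβ cosφ / [1 − cos(β − φ)]
    = (4·16.3/20.9) · sin51.2°·cos31.0° / [1 − cos(20.2°)]
    = 3.120 · 0.7793·0.8572 / [1 − 0.9385]
    = 3.120 · 0.6680 / 0.0615
    = 33.88 m

H_c = 33.88 m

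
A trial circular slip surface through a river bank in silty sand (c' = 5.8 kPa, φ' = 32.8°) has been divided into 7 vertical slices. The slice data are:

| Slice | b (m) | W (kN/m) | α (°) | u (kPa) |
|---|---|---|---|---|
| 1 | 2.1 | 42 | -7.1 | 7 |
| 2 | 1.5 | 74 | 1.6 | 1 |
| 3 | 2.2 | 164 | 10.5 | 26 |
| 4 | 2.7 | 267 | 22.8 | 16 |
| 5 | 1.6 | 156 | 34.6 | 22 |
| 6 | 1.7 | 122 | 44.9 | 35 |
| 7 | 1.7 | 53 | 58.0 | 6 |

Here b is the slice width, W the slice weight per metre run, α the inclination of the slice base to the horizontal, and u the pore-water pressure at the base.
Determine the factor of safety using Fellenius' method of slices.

Ordinary method of slices: FS = Σ[c'·Δl_i + (W_i cosα_i − u_i·Δl_i)·tanφ'] / Σ W_i sinα_i, with Δl_i = b_i / cosα_i.
Slice 1: Δl = 2.1/cos(-7.1°) = 2.116 m; N'_1 = 42·cos(-7.1°) − 7·2.116 = 26.9; c'Δl = 12.27; W sinα = -5.2
Slice 2: Δl = 1.5/cos1.6° = 1.501 m; N'_2 = 74·cos1.6° − 1·1.501 = 72.5; c'Δl = 8.70; W sinα = 2.1
Slice 3: Δl = 2.2/cos10.5° = 2.237 m; N'_3 = 164·cos10.5° − 26·2.237 = 103.1; c'Δl = 12.98; W sinα = 29.9
Slice 4: Δl = 2.7/cos22.8° = 2.929 m; N'_4 = 267·cos22.8° − 16·2.929 = 199.3; c'Δl = 16.99; W sinα = 103.5
Slice 5: Δl = 1.6/cos34.6° = 1.944 m; N'_5 = 156·cos34.6° − 22·1.944 = 85.6; c'Δl = 11.27; W sinα = 88.6
Slice 6: Δl = 1.7/cos44.9° = 2.400 m; N'_6 = 122·cos44.9° − 35·2.400 = 2.4; c'Δl = 13.92; W sinα = 86.1
Slice 7: Δl = 1.7/cos58.0° = 3.208 m; N'_7 = 53·cos58.0° − 6·3.208 = 8.8; c'Δl = 18.61; W sinα = 44.9
Σc'Δl = 94.7 kN/m; ΣN' = 498.6 kN/m; ΣW sinα = 349.9 kN/m
Resisting = 94.7 + 498.6·tan32.8° = 94.7 + 321.3 = 416.1 kN/m
FS = 416.1 / 349.9 = 1.189

FS = 1.19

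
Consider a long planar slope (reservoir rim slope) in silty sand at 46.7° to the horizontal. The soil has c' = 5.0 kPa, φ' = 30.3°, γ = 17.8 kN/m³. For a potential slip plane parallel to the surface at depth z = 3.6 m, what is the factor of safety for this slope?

For an infinite slope with a slip plane parallel to the surface (no pore pressure): FS = [c' + γz cos²β tanφ'] / [γz sinβ cosβ].
γz = 17.8·3.6 = 64.08 kN/m²
Numerator = 5.0 + 64.08·cos²46.7°·tan30.3° = 5.0 + 64.08·0.4703·0.5844 = 22.612 kPa
Denominator = 64.08·sin46.7°·cos46.7° = 64.08·0.7278·0.6858 = 31.984 kPa
FS = 22.612 / 31.984 = 0.707

FS = 0.71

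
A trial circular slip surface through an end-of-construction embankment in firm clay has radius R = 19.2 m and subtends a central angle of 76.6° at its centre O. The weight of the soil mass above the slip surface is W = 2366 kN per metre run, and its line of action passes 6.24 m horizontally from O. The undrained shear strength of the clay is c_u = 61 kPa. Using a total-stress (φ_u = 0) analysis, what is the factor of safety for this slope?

FS = 2.04

Taking moments about the centre O, the resisting moment is provided by the undrained shear strength acting along the arc:
Arc length L_a = R·θ = 19.2·(76.6°·π/180) = 19.2·1.3369 = 25.67 m
M_R = c_u·L_a·R = 61·25.67·19.2 = 30063.4 kN·m/m
M_D = W·d = 2366·6.24 = 14763.8 kN·m/m
FS = M_R / M_D = 30063.4 / 14763.8 = 2.036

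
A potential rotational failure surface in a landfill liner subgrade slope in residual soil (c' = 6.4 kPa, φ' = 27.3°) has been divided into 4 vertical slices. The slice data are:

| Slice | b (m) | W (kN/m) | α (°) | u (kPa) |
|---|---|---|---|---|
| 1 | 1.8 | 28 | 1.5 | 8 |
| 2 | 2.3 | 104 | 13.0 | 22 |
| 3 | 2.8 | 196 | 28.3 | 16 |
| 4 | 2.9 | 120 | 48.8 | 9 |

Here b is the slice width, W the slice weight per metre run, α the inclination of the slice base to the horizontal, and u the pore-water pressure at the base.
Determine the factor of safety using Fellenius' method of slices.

Ordinary method of slices: FS = Σ[c'·Δl_i + (W_i cosα_i − u_i·Δl_i)·tanφ'] / Σ W_i sinα_i, with Δl_i = b_i / cosα_i.
Slice 1: Δl = 1.8/cos1.5° = 1.801 m; N'_1 = 28·cos1.5° − 8·1.801 = 13.6; c'Δl = 11.52; W sinα = 0.7
Slice 2: Δl = 2.3/cos13.0° = 2.360 m; N'_2 = 104·cos13.0° − 22·2.360 = 49.4; c'Δl = 15.11; W sinα = 23.4
Slice 3: Δl = 2.8/cos28.3° = 3.180 m; N'_3 = 196·cos28.3° − 16·3.180 = 121.7; c'Δl = 20.35; W sinα = 92.9
Slice 4: Δl = 2.9/cos48.8° = 4.403 m; N'_4 = 120·cos48.8° − 9·4.403 = 39.4; c'Δl = 28.18; W sinα = 90.3
Σc'Δl = 75.2 kN/m; ΣN' = 224.1 kN/m; ΣW sinα = 207.3 kN/m
Resisting = 75.2 + 224.1·tan27.3° = 75.2 + 115.7 = 190.8 kN/m
FS = 190.8 / 207.3 = 0.920

FS = 0.92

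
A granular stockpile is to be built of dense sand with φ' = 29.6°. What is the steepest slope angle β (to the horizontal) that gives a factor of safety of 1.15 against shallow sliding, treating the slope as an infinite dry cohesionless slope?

For an infinite dry cohesionless slope FS = tanφ'/tanβ, so tanβ = tanφ' / FS.
tanβ = tan29.6° / 1.15 = 0.5681 / 1.15 = 0.4940
β = arctan(0.4940) = 26.29°

β = 26.3°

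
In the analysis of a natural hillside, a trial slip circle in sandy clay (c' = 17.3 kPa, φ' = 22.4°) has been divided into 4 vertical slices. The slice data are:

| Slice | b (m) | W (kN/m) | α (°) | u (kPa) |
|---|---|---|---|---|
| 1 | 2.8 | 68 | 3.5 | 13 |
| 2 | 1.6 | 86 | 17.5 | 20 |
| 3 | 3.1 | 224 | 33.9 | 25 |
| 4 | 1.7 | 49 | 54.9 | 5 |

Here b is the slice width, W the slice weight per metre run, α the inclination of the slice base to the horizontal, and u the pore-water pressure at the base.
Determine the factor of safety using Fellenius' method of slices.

FS = 1.38

Ordinary method of slices: FS = Σ[c'·Δl_i + (W_i cosα_i − u_i·Δl_i)·tanφ'] / Σ W_i sinα_i, with Δl_i = b_i / cosα_i.
Slice 1: Δl = 2.8/cos3.5° = 2.805 m; N'_1 = 68·cos3.5° − 13·2.805 = 31.4; c'Δl = 48.53; W sinα = 4.2
Slice 2: Δl = 1.6/cos17.5° = 1.678 m; N'_2 = 86·cos17.5° − 20·1.678 = 48.5; c'Δl = 29.02; W sinα = 25.9
Slice 3: Δl = 3.1/cos33.9° = 3.735 m; N'_3 = 224·cos33.9° − 25·3.735 = 92.6; c'Δl = 64.61; W sinα = 124.9
Slice 4: Δl = 1.7/cos54.9° = 2.956 m; N'_4 = 49·cos54.9° − 5·2.956 = 13.4; c'Δl = 51.15; W sinα = 40.1
Σc'Δl = 193.3 kN/m; ΣN' = 185.8 kN/m; ΣW sinα = 195.0 kN/m
Resisting = 193.3 + 185.8·tan22.4° = 193.3 + 76.6 = 269.9 kN/m
FS = 269.9 / 195.0 = 1.384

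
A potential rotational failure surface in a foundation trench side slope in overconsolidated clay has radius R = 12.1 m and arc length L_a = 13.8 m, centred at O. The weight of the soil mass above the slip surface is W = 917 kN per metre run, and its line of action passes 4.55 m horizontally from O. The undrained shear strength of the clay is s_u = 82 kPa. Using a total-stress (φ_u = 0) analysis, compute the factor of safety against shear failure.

Taking moments about the centre O, the resisting moment is provided by the undrained shear strength acting along the arc:
M_R = s_u·L_a·R = 82·13.80·12.1 = 13692.4 kN·m/m
M_D = W·d = 917·4.55 = 4172.3 kN·m/m
FS = M_R / M_D = 13692.4 / 4172.3 = 3.282

FS = 3.28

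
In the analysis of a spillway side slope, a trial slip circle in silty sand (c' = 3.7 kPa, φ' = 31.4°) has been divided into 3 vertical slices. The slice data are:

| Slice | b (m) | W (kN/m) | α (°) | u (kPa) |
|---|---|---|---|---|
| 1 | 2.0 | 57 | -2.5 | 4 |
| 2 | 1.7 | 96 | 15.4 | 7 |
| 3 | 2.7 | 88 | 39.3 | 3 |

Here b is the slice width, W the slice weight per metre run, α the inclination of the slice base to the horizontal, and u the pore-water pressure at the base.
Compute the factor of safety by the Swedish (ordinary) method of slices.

FS = 1.79

Ordinary method of slices: FS = Σ[c'·Δl_i + (W_i cosα_i − u_i·Δl_i)·tanφ'] / Σ W_i sinα_i, with Δl_i = b_i / cosα_i.
Slice 1: Δl = 2.0/cos(-2.5°) = 2.002 m; N'_1 = 57·cos(-2.5°) − 4·2.002 = 48.9; c'Δl = 7.41; W sinα = -2.5
Slice 2: Δl = 1.7/cos15.4° = 1.763 m; N'_2 = 96·cos15.4° − 7·1.763 = 80.2; c'Δl = 6.52; W sinα = 25.5
Slice 3: Δl = 2.7/cos39.3° = 3.489 m; N'_3 = 88·cos39.3° − 3·3.489 = 57.6; c'Δl = 12.91; W sinα = 55.7
Σc'Δl = 26.8 kN/m; ΣN' = 186.8 kN/m; ΣW sinα = 78.7 kN/m
Resisting = 26.8 + 186.8·tan31.4° = 26.8 + 114.0 = 140.9 kN/m
FS = 140.9 / 78.7 = 1.789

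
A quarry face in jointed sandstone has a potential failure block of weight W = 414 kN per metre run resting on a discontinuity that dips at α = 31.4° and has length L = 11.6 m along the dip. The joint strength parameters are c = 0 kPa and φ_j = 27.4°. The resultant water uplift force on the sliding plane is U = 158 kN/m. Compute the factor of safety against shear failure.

FS = 0.47

Resolving the block weight along and normal to the plane and applying the Mohr–Coulomb strength on the joint:
N' = W cosα − U = 414·cos31.4° − 158 = 195.4 kN/m
Driving force T = W sinα = 414·sin31.4° = 215.7 kN/m
Resisting force R = c·L + N'·tanφ_j = 0·11.6 + 195.4·tan27.4° = 0.0 + 101.3 = 101.3 kN/m
FS = R / T = 101.3 / 215.7 = 0.469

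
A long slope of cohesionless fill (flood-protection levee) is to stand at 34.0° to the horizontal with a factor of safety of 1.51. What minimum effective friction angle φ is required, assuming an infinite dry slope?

FS = tanφ/tanβ ⇒ tanφ = FS · tanβ = 1.51 · tan34.0° = 1.0185
φ = arctan(1.0185) = 45.53°

φ = 45.5°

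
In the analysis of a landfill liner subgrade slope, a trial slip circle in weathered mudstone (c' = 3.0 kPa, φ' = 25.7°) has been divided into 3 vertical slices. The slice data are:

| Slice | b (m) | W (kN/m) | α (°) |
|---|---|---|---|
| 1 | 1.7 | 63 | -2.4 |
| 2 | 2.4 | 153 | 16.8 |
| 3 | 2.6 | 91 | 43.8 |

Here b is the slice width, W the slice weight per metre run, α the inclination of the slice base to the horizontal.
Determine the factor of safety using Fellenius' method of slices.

Ordinary method of slices: FS = Σ[c'·Δl_i + (W_i cosα_i)·tanφ'] / Σ W_i sinα_i, with Δl_i = b_i / cosα_i.
Slice 1: Δl = 1.7/cos(-2.4°) = 1.701 m; N'_1 = 63·cos(-2.4°) = 62.9; c'Δl = 5.10; W sinα = -2.6
Slice 2: Δl = 2.4/cos16.8° = 2.507 m; N'_2 = 153·cos16.8° = 146.5; c'Δl = 7.52; W sinα = 44.2
Slice 3: Δl = 2.6/cos43.8° = 3.602 m; N'_3 = 91·cos43.8° = 65.7; c'Δl = 10.81; W sinα = 63.0
Σc'Δl = 23.4 kN/m; ΣN' = 275.1 kN/m; ΣW sinα = 104.6 kN/m
Resisting = 23.4 + 275.1·tan25.7° = 23.4 + 132.4 = 155.8 kN/m
FS = 155.8 / 104.6 = 1.490

FS = 1.49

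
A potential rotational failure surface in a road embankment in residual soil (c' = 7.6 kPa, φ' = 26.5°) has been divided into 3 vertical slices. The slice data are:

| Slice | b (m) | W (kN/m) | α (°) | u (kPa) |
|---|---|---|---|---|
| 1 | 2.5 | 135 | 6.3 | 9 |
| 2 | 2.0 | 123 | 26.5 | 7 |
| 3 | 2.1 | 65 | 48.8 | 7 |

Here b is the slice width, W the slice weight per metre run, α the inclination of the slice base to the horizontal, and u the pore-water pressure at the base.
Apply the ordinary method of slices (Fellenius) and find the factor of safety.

FS = 1.46

Ordinary method of slices: FS = Σ[c'·Δl_i + (W_i cosα_i − u_i·Δl_i)·tanφ'] / Σ W_i sinα_i, with Δl_i = b_i / cosα_i.
Slice 1: Δl = 2.5/cos6.3° = 2.515 m; N'_1 = 135·cos6.3° − 9·2.515 = 111.5; c'Δl = 19.12; W sinα = 14.8
Slice 2: Δl = 2.0/cos26.5° = 2.235 m; N'_2 = 123·cos26.5° − 7·2.235 = 94.4; c'Δl = 16.98; W sinα = 54.9
Slice 3: Δl = 2.1/cos48.8° = 3.188 m; N'_3 = 65·cos48.8° − 7·3.188 = 20.5; c'Δl = 24.23; W sinα = 48.9
Σc'Δl = 60.3 kN/m; ΣN' = 226.5 kN/m; ΣW sinα = 118.6 kN/m
Resisting = 60.3 + 226.5·tan26.5° = 60.3 + 112.9 = 173.2 kN/m
FS = 173.2 / 118.6 = 1.461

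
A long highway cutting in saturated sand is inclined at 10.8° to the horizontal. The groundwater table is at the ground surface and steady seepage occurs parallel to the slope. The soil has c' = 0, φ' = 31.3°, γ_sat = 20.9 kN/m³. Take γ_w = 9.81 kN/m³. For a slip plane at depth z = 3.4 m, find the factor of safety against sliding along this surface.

With seepage parallel to the slope and the water table at the surface, the effective normal stress on the slip plane uses the buoyant unit weight γ' = γ_sat − γ_w while the driving shear stress uses γ_sat:
FS = [c' + γ' z cos²β tanφ'] / [γ_sat z sinβ cosβ]
(For c' = 0 this reduces to FS = (γ'/γ_sat)·tanφ'/tanβ.)
γ' = 20.9 − 9.81 = 11.09 kN/m³
Numerator = 0.0 + 11.09·3.4·cos²10.8°·tan31.3° = 0.0 + 11.09·3.4·0.9649·0.6080 = 22.121 kPa
Denominator = 20.9·3.4·sin10.8°·cos10.8° = 20.9·3.4·0.1874·0.9823 = 13.079 kPa
FS = 22.121 / 13.079 = 1.691

FS = 1.69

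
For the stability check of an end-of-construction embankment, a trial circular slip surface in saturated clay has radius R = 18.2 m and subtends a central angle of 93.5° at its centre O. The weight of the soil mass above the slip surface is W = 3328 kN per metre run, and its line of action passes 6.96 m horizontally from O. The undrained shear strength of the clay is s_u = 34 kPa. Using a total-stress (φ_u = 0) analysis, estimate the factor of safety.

Taking moments about the centre O, the resisting moment is provided by the undrained shear strength acting along the arc:
Arc length L_a = R·θ = 18.2·(93.5°·π/180) = 18.2·1.6319 = 29.70 m
M_R = s_u·L_a·R = 34·29.70·18.2 = 18378.5 kN·m/m
M_D = W·d = 3328·6.96 = 23162.9 kN·m/m
FS = M_R / M_D = 18378.5 / 23162.9 = 0.793

FS = 0.79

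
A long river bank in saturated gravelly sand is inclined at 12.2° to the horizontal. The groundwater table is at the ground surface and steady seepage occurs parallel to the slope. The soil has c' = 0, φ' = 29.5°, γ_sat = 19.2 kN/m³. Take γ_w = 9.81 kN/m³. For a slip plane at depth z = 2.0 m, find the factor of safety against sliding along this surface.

FS = 1.28

With seepage parallel to the slope and the water table at the surface, the effective normal stress on the slip plane uses the buoyant unit weight γ' = γ_sat − γ_w while the driving shear stress uses γ_sat:
FS = [c' + γ' z cos²β tanφ'] / [γ_sat z sinβ cosβ]
(For c' = 0 this reduces to FS = (γ'/γ_sat)·tanφ'/tanβ.)
γ' = 19.2 − 9.81 = 9.39 kN/m³
Numerator = 0.0 + 9.39·2.0·cos²12.2°·tan29.5° = 0.0 + 9.39·2.0·0.9553·0.5658 = 10.151 kPa
Denominator = 19.2·2.0·sin12.2°·cos12.2° = 19.2·2.0·0.2113·0.9774 = 7.932 kPa
FS = 10.151 / 7.932 = 1.280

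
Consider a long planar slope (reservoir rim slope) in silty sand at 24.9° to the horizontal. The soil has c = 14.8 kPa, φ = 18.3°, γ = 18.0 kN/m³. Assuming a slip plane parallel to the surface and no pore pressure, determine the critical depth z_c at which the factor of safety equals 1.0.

Setting FS = 1.00 in FS = [c + γz cos²β tanφ] / [γz sinβ cosβ] and solving for z:
z = c / [γ cosβ (FS·sinβ − cosβ·tanφ)]
  = 14.8 / [18.0·cos24.9°·(1.00·sin24.9° − cos24.9°·tan18.3°)]
  = 14.8 / [18.0·0.9070·(1.00·0.4210 − 0.9070·0.3307)]
  = 14.8 / 1.9765 = 7.488 m

z_c = 7.49 m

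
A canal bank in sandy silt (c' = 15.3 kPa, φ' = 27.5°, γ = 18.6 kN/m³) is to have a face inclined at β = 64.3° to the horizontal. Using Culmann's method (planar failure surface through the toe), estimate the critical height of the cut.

H_c = 13.20 m

Culmann's analysis gives the critical failure plane at α_cr = (β + φ')/2 = (64.3 + 27.5)/2 = 45.9°, and the critical height
H_c = (4c'/γ) · sinβ cosφ' / [1 − cos(β − φ')]
    = (4·15.3/18.6) · sin64.3°·cos27.5° / [1 − cos(36.8°)]
    = 3.290 · 0.9011·0.8870 / [1 − 0.8007]
    = 3.290 · 0.7993 / 0.1993
    = 13.20 m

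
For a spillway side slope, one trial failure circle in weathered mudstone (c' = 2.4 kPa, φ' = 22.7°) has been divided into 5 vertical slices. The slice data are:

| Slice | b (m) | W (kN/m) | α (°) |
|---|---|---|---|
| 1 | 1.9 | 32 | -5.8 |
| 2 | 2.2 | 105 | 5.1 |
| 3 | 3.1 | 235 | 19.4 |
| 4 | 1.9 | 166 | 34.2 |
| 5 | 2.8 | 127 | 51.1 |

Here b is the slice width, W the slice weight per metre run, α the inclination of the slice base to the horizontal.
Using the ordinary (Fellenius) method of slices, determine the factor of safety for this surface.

FS = 0.99

Ordinary method of slices: FS = Σ[c'·Δl_i + (W_i cosα_i)·tanφ'] / Σ W_i sinα_i, with Δl_i = b_i / cosα_i.
Slice 1: Δl = 1.9/cos(-5.8°) = 1.910 m; N'_1 = 32·cos(-5.8°) = 31.8; c'Δl = 4.58; W sinα = -3.2
Slice 2: Δl = 2.2/cos5.1° = 2.209 m; N'_2 = 105·cos5.1° = 104.6; c'Δl = 5.30; W sinα = 9.3
Slice 3: Δl = 3.1/cos19.4° = 3.287 m; N'_3 = 235·cos19.4° = 221.7; c'Δl = 7.89; W sinα = 78.1
Slice 4: Δl = 1.9/cos34.2° = 2.297 m; N'_4 = 166·cos34.2° = 137.3; c'Δl = 5.51; W sinα = 93.3
Slice 5: Δl = 2.8/cos51.1° = 4.459 m; N'_5 = 127·cos51.1° = 79.8; c'Δl = 10.70; W sinα = 98.8
Σc'Δl = 34.0 kN/m; ΣN' = 575.1 kN/m; ΣW sinα = 276.3 kN/m
Resisting = 34.0 + 575.1·tan22.7° = 34.0 + 240.6 = 274.6 kN/m
FS = 274.6 / 276.3 = 0.994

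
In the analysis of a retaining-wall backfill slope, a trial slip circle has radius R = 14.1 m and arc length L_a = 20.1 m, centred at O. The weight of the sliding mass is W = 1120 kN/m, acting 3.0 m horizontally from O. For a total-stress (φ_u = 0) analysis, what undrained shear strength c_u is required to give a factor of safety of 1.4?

c_u = 16.6 kPa

FS = c_u·L_a·R / (W·d), so c_u = FS·W·d / (L_a·R).
c_u = 1.4·1120·3.0 / (20.10·14.1) = 4704.0 / 283.41 = 16.60 kPa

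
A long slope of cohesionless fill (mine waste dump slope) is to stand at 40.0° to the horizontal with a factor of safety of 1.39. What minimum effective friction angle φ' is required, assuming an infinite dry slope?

FS = tanφ'/tanβ ⇒ tanφ' = FS · tanβ = 1.39 · tan40.0° = 1.1663
φ' = arctan(1.1663) = 49.39°

φ' = 49.4°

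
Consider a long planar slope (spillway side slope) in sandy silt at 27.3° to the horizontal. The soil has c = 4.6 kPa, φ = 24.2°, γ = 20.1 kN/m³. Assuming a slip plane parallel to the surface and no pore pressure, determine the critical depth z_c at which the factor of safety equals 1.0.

z_c = 4.34 m

Setting FS = 1.00 in FS = [c + γz cos²β tanφ] / [γz sinβ cosβ] and solving for z:
z = c / [γ cosβ (FS·sinβ − cosβ·tanφ)]
  = 4.6 / [20.1·cos27.3°·(1.00·sin27.3° − cos27.3°·tan24.2°)]
  = 4.6 / [20.1·0.8886·(1.00·0.4586 − 0.8886·0.4494)]
  = 4.6 / 1.0590 = 4.344 m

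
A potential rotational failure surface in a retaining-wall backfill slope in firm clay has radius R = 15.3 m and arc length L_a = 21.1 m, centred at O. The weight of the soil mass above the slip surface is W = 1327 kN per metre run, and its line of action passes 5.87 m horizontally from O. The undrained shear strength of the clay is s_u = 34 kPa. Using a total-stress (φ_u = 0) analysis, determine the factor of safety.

FS = 1.41

Taking moments about the centre O, the resisting moment is provided by the undrained shear strength acting along the arc:
M_R = s_u·L_a·R = 34·21.10·15.3 = 10976.2 kN·m/m
M_D = W·d = 1327·5.87 = 7789.5 kN·m/m
FS = M_R / M_D = 10976.2 / 7789.5 = 1.409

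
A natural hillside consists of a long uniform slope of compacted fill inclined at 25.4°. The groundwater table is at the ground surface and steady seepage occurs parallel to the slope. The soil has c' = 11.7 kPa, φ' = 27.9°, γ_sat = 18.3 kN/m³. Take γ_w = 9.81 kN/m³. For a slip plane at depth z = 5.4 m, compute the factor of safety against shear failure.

With seepage parallel to the slope and the water table at the surface, the effective normal stress on the slip plane uses the buoyant unit weight γ' = γ_sat − γ_w while the driving shear stress uses γ_sat:
FS = [c' + γ' z cos²β tanφ'] / [γ_sat z sinβ cosβ]
γ' = 18.3 − 9.81 = 8.49 kN/m³
Numerator = 11.7 + 8.49·5.4·cos²25.4°·tan27.9° = 11.7 + 8.49·5.4·0.8160·0.5295 = 31.508 kPa
Denominator = 18.3·5.4·sin25.4°·cos25.4° = 18.3·5.4·0.4289·0.9033 = 38.290 kPa
FS = 31.508 / 38.290 = 0.823

FS = 0.82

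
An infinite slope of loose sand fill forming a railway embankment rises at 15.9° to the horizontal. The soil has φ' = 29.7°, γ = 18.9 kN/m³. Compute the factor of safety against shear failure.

FS = 2.00

For a dry cohesionless infinite slope the factor of safety is FS = tanφ' / tanβ.
FS = tan29.7° / tan15.9° = 0.5704 / 0.2849 = 2.002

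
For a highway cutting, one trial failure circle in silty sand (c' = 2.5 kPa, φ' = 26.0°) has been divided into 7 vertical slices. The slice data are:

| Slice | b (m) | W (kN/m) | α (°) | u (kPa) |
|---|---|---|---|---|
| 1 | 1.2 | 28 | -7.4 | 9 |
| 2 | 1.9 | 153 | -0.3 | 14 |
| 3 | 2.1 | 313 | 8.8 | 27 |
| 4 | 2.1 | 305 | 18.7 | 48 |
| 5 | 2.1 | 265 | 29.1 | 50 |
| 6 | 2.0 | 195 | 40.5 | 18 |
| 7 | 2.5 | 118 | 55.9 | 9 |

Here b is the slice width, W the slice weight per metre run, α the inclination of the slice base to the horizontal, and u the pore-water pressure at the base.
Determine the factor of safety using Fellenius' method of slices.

FS = 0.89

Ordinary method of slices: FS = Σ[c'·Δl_i + (W_i cosα_i − u_i·Δl_i)·tanφ'] / Σ W_i sinα_i, with Δl_i = b_i / cosα_i.
Slice 1: Δl = 1.2/cos(-7.4°) = 1.210 m; N'_1 = 28·cos(-7.4°) − 9·1.210 = 16.9; c'Δl = 3.03; W sinα = -3.6
Slice 2: Δl = 1.9/cos(-0.3°) = 1.900 m; N'_2 = 153·cos(-0.3°) − 14·1.900 = 126.4; c'Δl = 4.75; W sinα = -0.8
Slice 3: Δl = 2.1/cos8.8° = 2.125 m; N'_3 = 313·cos8.8° − 27·2.125 = 251.9; c'Δl = 5.31; W sinα = 47.9
Slice 4: Δl = 2.1/cos18.7° = 2.217 m; N'_4 = 305·cos18.7° − 48·2.217 = 182.5; c'Δl = 5.54; W sinα = 97.8
Slice 5: Δl = 2.1/cos29.1° = 2.403 m; N'_5 = 265·cos29.1° − 50·2.403 = 111.4; c'Δl = 6.01; W sinα = 128.9
Slice 6: Δl = 2.0/cos40.5° = 2.630 m; N'_6 = 195·cos40.5° − 18·2.630 = 100.9; c'Δl = 6.58; W sinα = 126.6
Slice 7: Δl = 2.5/cos55.9° = 4.459 m; N'_7 = 118·cos55.9° − 9·4.459 = 26.0; c'Δl = 11.15; W sinα = 97.7
Σc'Δl = 42.4 kN/m; ΣN' = 816.0 kN/m; ΣW sinα = 494.5 kN/m
Resisting = 42.4 + 816.0·tan26.0° = 42.4 + 398.0 = 440.4 kN/m
FS = 440.4 / 494.5 = 0.891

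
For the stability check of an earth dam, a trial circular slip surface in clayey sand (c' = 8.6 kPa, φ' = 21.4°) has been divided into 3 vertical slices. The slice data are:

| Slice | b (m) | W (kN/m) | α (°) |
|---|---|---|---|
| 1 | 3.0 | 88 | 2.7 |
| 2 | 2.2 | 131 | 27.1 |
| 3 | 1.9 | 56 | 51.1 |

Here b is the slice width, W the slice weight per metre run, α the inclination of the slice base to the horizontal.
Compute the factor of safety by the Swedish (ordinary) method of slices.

FS = 1.56

Ordinary method of slices: FS = Σ[c'·Δl_i + (W_i cosα_i)·tanφ'] / Σ W_i sinα_i, with Δl_i = b_i / cosα_i.
Slice 1: Δl = 3.0/cos2.7° = 3.003 m; N'_1 = 88·cos2.7° = 87.9; c'Δl = 25.83; W sinα = 4.1
Slice 2: Δl = 2.2/cos27.1° = 2.471 m; N'_2 = 131·cos27.1° = 116.6; c'Δl = 21.25; W sinα = 59.7
Slice 3: Δl = 1.9/cos51.1° = 3.026 m; N'_3 = 56·cos51.1° = 35.2; c'Δl = 26.02; W sinα = 43.6
Σc'Δl = 73.1 kN/m; ΣN' = 239.7 kN/m; ΣW sinα = 107.4 kN/m
Resisting = 73.1 + 239.7·tan21.4° = 73.1 + 93.9 = 167.0 kN/m
FS = 167.0 / 107.4 = 1.555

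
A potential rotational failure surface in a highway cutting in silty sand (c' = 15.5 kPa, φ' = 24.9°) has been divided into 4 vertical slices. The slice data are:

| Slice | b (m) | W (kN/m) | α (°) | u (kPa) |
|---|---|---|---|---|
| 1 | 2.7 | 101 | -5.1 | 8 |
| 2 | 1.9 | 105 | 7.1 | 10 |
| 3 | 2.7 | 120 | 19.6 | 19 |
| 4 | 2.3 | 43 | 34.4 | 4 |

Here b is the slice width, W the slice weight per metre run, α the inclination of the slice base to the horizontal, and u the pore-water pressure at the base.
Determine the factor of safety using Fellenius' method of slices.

FS = 4.00

Ordinary method of slices: FS = Σ[c'·Δl_i + (W_i cosα_i − u_i·Δl_i)·tanφ'] / Σ W_i sinα_i, with Δl_i = b_i / cosα_i.
Slice 1: Δl = 2.7/cos(-5.1°) = 2.711 m; N'_1 = 101·cos(-5.1°) − 8·2.711 = 78.9; c'Δl = 42.02; W sinα = -9.0
Slice 2: Δl = 1.9/cos7.1° = 1.915 m; N'_2 = 105·cos7.1° − 10·1.915 = 85.0; c'Δl = 29.68; W sinα = 13.0
Slice 3: Δl = 2.7/cos19.6° = 2.866 m; N'_3 = 120·cos19.6° − 19·2.866 = 58.6; c'Δl = 44.42; W sinα = 40.3
Slice 4: Δl = 2.3/cos34.4° = 2.787 m; N'_4 = 43·cos34.4° − 4·2.787 = 24.3; c'Δl = 43.21; W sinα = 24.3
Σc'Δl = 159.3 kN/m; ΣN' = 246.9 kN/m; ΣW sinα = 68.5 kN/m
Resisting = 159.3 + 246.9·tan24.9° = 159.3 + 114.6 = 273.9 kN/m
FS = 273.9 / 68.5 = 3.996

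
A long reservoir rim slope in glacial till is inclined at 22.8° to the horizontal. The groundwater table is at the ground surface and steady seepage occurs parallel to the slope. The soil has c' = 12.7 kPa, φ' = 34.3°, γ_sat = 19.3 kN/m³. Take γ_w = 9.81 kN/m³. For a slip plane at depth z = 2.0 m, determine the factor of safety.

With seepage parallel to the slope and the water table at the surface, the effective normal stress on the slip plane uses the buoyant unit weight γ' = γ_sat − γ_w while the driving shear stress uses γ_sat:
FS = [c' + γ' z cos²β tanφ'] / [γ_sat z sinβ cosβ]
γ' = 19.3 − 9.81 = 9.49 kN/m³
Numerator = 12.7 + 9.49·2.0·cos²22.8°·tan34.3° = 12.7 + 9.49·2.0·0.8498·0.6822 = 23.703 kPa
Denominator = 19.3·2.0·sin22.8°·cos22.8° = 19.3·2.0·0.3875·0.9219 = 13.789 kPa
FS = 23.703 / 13.789 = 1.719

FS = 1.72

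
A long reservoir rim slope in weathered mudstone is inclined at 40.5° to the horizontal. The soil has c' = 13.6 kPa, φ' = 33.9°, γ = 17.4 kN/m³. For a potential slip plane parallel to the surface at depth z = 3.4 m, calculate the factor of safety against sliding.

FS = 1.25

For an infinite slope with a slip plane parallel to the surface (no pore pressure): FS = [c' + γz cos²β tanφ'] / [γz sinβ cosβ].
γz = 17.4·3.4 = 59.16 kN/m²
Numerator = 13.6 + 59.16·cos²40.5°·tan33.9° = 13.6 + 59.16·0.5782·0.6720 = 36.586 kPa
Denominator = 59.16·sin40.5°·cos40.5° = 59.16·0.6494·0.7604 = 29.216 kPa
FS = 36.586 / 29.216 = 1.252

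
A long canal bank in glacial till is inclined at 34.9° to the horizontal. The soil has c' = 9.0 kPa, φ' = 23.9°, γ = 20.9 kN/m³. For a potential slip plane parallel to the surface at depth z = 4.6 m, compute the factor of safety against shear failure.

For an infinite slope with a slip plane parallel to the surface (no pore pressure): FS = [c' + γz cos²β tanφ'] / [γz sinβ cosβ].
γz = 20.9·4.6 = 96.14 kN/m²
Numerator = 9.0 + 96.14·cos²34.9°·tan23.9° = 9.0 + 96.14·0.6726·0.4431 = 37.657 kPa
Denominator = 96.14·sin34.9°·cos34.9° = 96.14·0.5721·0.8202 = 45.113 kPa
FS = 37.657 / 45.113 = 0.835

FS = 0.83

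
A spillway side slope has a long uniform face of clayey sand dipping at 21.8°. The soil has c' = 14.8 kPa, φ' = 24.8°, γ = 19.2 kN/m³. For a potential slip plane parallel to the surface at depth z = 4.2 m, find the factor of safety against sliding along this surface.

For an infinite slope with a slip plane parallel to the surface (no pore pressure): FS = [c' + γz cos²β tanφ'] / [γz sinβ cosβ].
γz = 19.2·4.2 = 80.64 kN/m²
Numerator = 14.8 + 80.64·cos²21.8°·tan24.8° = 14.8 + 80.64·0.8621·0.4621 = 46.922 kPa
Denominator = 80.64·sin21.8°·cos21.8° = 80.64·0.3714·0.9285 = 27.805 kPa
FS = 46.922 / 27.805 = 1.688

FS = 1.69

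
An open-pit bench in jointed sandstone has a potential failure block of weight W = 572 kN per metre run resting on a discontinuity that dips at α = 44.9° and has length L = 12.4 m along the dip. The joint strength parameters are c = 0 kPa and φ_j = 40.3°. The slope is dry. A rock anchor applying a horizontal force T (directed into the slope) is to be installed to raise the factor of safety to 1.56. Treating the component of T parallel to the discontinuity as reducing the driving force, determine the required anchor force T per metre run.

Resolving forces along and normal to the sliding plane, with the horizontal anchor force T adding T·sinα to the effective normal force and T·cosα acting up the plane against the driving force:
FS = [cL + (W cosα + T sinα) tanφ_j] / [W sinα − T cosα]
Without the anchor: N' = 405.2 kN/m, driving T_d = 403.8 kN/m, resisting R = 0·12.4 + 405.2·tan40.3° = 343.6 kN/m, FS = 0.85.
Setting FS = 1.56 and solving for T:
1.56·(403.8 − T cos44.9°) = 343.6 + T sin44.9°·tan40.3°
T·(sin44.9°·tan40.3° + 1.56·cos44.9°) = 1.56·403.8 − 343.6
T·(0.7059·0.8481 + 1.56·0.7083) = 629.9 − 343.6 = 286.3
T·1.7036 = 286.3
T = 168.0 kN/m

T = 168 kN/m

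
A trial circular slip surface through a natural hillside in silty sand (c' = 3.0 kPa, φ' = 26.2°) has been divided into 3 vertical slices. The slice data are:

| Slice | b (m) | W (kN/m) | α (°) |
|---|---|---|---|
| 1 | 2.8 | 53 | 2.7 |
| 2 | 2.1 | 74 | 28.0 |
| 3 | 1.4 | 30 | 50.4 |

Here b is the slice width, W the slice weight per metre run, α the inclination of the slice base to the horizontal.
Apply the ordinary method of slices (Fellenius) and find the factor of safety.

Ordinary method of slices: FS = Σ[c'·Δl_i + (W_i cosα_i)·tanφ'] / Σ W_i sinα_i, with Δl_i = b_i / cosα_i.
Slice 1: Δl = 2.8/cos2.7° = 2.803 m; N'_1 = 53·cos2.7° = 52.9; c'Δl = 8.41; W sinα = 2.5
Slice 2: Δl = 2.1/cos28.0° = 2.378 m; N'_2 = 74·cos28.0° = 65.3; c'Δl = 7.14; W sinα = 34.7
Slice 3: Δl = 1.4/cos50.4° = 2.196 m; N'_3 = 30·cos50.4° = 19.1; c'Δl = 6.59; W sinα = 23.1
Σc'Δl = 22.1 kN/m; ΣN' = 137.4 kN/m; ΣW sinα = 60.4 kN/m
Resisting = 22.1 + 137.4·tan26.2° = 22.1 + 67.6 = 89.7 kN/m
FS = 89.7 / 60.4 = 1.487

FS = 1.49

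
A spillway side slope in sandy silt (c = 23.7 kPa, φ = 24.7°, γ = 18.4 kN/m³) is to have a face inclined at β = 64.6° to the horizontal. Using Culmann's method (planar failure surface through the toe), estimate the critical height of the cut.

Culmann's analysis gives the critical failure plane at α_cr = (β + φ)/2 = (64.6 + 24.7)/2 = 44.6°, and the critical height
H_c = (4c/γ) · sinβ cosφ / [1 − cos(β − φ)]
    = (4·23.7/18.4) · sin64.6°·cos24.7° / [1 − cos(39.9°)]
    = 5.152 · 0.9033·0.9085 / [1 − 0.7672]
    = 5.152 · 0.8207 / 0.2328
    = 18.16 m

H_c = 18.16 m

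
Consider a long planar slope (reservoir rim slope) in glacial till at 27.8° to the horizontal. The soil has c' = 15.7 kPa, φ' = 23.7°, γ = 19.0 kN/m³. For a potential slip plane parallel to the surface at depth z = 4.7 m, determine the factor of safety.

FS = 1.26

For an infinite slope with a slip plane parallel to the surface (no pore pressure): FS = [c' + γz cos²β tanφ'] / [γz sinβ cosβ].
γz = 19.0·4.7 = 89.30 kN/m²
Numerator = 15.7 + 89.30·cos²27.8°·tan23.7° = 15.7 + 89.30·0.7825·0.4390 = 46.373 kPa
Denominator = 89.30·sin27.8°·cos27.8° = 89.30·0.4664·0.8846 = 36.841 kPa
FS = 46.373 / 36.841 = 1.259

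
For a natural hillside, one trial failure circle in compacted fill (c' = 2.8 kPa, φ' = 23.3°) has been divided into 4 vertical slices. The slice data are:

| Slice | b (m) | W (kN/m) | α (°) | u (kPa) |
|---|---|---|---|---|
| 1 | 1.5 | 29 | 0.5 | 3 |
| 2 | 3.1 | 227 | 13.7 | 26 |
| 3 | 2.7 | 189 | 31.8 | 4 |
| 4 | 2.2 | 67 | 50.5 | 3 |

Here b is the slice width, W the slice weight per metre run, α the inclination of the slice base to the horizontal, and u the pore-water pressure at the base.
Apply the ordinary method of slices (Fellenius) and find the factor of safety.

FS = 0.87

Ordinary method of slices: FS = Σ[c'·Δl_i + (W_i cosα_i − u_i·Δl_i)·tanφ'] / Σ W_i sinα_i, with Δl_i = b_i / cosα_i.
Slice 1: Δl = 1.5/cos0.5° = 1.500 m; N'_1 = 29·cos0.5° − 3·1.500 = 24.5; c'Δl = 4.20; W sinα = 0.3
Slice 2: Δl = 3.1/cos13.7° = 3.191 m; N'_2 = 227·cos13.7° − 26·3.191 = 137.6; c'Δl = 8.93; W sinα = 53.8
Slice 3: Δl = 2.7/cos31.8° = 3.177 m; N'_3 = 189·cos31.8° − 4·3.177 = 147.9; c'Δl = 8.90; W sinα = 99.6
Slice 4: Δl = 2.2/cos50.5° = 3.459 m; N'_4 = 67·cos50.5° − 3·3.459 = 32.2; c'Δl = 9.68; W sinα = 51.7
Σc'Δl = 31.7 kN/m; ΣN' = 342.2 kN/m; ΣW sinα = 205.3 kN/m
Resisting = 31.7 + 342.2·tan23.3° = 31.7 + 147.4 = 179.1 kN/m
FS = 179.1 / 205.3 = 0.872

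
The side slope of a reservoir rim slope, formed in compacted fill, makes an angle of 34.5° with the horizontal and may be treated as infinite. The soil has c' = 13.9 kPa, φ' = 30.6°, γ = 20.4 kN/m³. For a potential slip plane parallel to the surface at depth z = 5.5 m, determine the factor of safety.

FS = 1.13

For an infinite slope with a slip plane parallel to the surface (no pore pressure): FS = [c' + γz cos²β tanφ'] / [γz sinβ cosβ].
γz = 20.4·5.5 = 112.20 kN/m²
Numerator = 13.9 + 112.20·cos²34.5°·tan30.6° = 13.9 + 112.20·0.6792·0.5914 = 58.967 kPa
Denominator = 112.20·sin34.5°·cos34.5° = 112.20·0.5664·0.8241 = 52.374 kPa
FS = 58.967 / 52.374 = 1.126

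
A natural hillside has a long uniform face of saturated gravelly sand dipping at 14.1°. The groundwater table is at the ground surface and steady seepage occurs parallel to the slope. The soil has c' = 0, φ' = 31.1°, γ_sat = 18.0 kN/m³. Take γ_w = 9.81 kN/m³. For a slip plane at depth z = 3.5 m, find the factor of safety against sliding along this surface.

FS = 1.09

With seepage parallel to the slope and the water table at the surface, the effective normal stress on the slip plane uses the buoyant unit weight γ' = γ_sat − γ_w while the driving shear stress uses γ_sat:
FS = [c' + γ' z cos²β tanφ'] / [γ_sat z sinβ cosβ]
(For c' = 0 this reduces to FS = (γ'/γ_sat)·tanφ'/tanβ.)
γ' = 18.0 − 9.81 = 8.19 kN/m³
Numerator = 0.0 + 8.19·3.5·cos²14.1°·tan31.1° = 0.0 + 8.19·3.5·0.9407·0.6032 = 16.266 kPa
Denominator = 18.0·3.5·sin14.1°·cos14.1° = 18.0·3.5·0.2436·0.9699 = 14.885 kPa
FS = 16.266 / 14.885 = 1.093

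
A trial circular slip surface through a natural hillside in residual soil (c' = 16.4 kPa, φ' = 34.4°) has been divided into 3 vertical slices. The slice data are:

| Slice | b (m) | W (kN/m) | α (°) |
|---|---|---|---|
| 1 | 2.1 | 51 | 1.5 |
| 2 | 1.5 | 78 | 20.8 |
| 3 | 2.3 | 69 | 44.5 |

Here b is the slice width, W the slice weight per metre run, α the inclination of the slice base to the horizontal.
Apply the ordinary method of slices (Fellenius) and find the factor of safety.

FS = 3.00

Ordinary method of slices: FS = Σ[c'·Δl_i + (W_i cosα_i)·tanφ'] / Σ W_i sinα_i, with Δl_i = b_i / cosα_i.
Slice 1: Δl = 2.1/cos1.5° = 2.101 m; N'_1 = 51·cos1.5° = 51.0; c'Δl = 34.45; W sinα = 1.3
Slice 2: Δl = 1.5/cos20.8° = 1.605 m; N'_2 = 78·cos20.8° = 72.9; c'Δl = 26.32; W sinα = 27.7
Slice 3: Δl = 2.3/cos44.5° = 3.225 m; N'_3 = 69·cos44.5° = 49.2; c'Δl = 52.88; W sinα = 48.4
Σc'Δl = 113.7 kN/m; ΣN' = 173.1 kN/m; ΣW sinα = 77.4 kN/m
Resisting = 113.7 + 173.1·tan34.4° = 113.7 + 118.5 = 232.2 kN/m
FS = 232.2 / 77.4 = 3.000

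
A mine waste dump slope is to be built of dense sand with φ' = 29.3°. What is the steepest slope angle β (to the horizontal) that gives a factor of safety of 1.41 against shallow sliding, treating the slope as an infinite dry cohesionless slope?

For an infinite dry cohesionless slope FS = tanφ'/tanβ, so tanβ = tanφ' / FS.
tanβ = tan29.3° / 1.41 = 0.5612 / 1.41 = 0.3980
β = arctan(0.3980) = 21.70°

β = 21.7°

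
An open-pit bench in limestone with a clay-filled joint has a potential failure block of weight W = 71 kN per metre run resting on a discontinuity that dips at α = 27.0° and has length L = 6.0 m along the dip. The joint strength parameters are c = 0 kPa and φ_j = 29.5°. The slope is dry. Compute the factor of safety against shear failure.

Resolving the block weight along and normal to the plane and applying the Mohr–Coulomb strength on the joint:
N' = W cosα = 71·cos27.0° = 63.3 kN/m
Driving force T = W sinα = 71·sin27.0° = 32.2 kN/m
Resisting force R = c·L + N'·tanφ_j = 0·6.0 + 63.3·tan29.5° = 0.0 + 35.8 = 35.8 kN/m
FS = R / T = 35.8 / 32.2 = 1.110

FS = 1.11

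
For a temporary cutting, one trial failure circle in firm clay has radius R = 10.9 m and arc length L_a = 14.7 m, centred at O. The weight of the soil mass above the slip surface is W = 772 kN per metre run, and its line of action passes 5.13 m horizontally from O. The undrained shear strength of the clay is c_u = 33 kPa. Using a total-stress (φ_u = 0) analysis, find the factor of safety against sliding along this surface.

FS = 1.34

Taking moments about the centre O, the resisting moment is provided by the undrained shear strength acting along the arc:
M_R = c_u·L_a·R = 33·14.70·10.9 = 5287.6 kN·m/m
M_D = W·d = 772·5.13 = 3960.4 kN·m/m
FS = M_R / M_D = 5287.6 / 3960.4 = 1.335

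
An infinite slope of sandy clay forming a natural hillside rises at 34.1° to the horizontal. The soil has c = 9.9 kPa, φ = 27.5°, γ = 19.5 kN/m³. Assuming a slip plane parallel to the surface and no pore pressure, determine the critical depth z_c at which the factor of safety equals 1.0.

z_c = 4.73 m

Setting FS = 1.00 in FS = [c + γz cos²β tanφ] / [γz sinβ cosβ] and solving for z:
z = c / [γ cosβ (FS·sinβ − cosβ·tanφ)]
  = 9.9 / [19.5·cos34.1°·(1.00·sin34.1° − cos34.1°·tan27.5°)]
  = 9.9 / [19.5·0.8281·(1.00·0.5606 − 0.8281·0.5206)]
  = 9.9 / 2.0923 = 4.732 m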